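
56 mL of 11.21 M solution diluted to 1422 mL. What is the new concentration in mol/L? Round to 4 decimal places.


Dilution: M1*V1 = M2*V2, solve for M2.
M2 = M1*V1 / V2
M2 = 11.21 * 56 / 1422
M2 = 627.76 / 1422
M2 = 0.44146273 mol/L, rounded to 4 dp:

0.4415 mol/L


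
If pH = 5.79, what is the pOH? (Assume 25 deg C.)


At 25 deg C, pH + pOH = 14.
pOH = 14 - pH = 14 - 5.79
pOH = 8.21:

8.21


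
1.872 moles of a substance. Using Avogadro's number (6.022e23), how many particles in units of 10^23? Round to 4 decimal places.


N = n * NA, then divide by 1e23 for the requested units.
N / 1e23 = n * 6.022
N / 1e23 = 1.872 * 6.022
N / 1e23 = 11.273184, rounded to 4 dp:

11.2732


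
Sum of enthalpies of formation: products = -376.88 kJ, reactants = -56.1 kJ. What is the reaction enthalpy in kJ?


dH_rxn = sum(dH_f products) - sum(dH_f reactants)
dH_rxn = -376.88 - (-56.1)
dH_rxn = -320.78 kJ:

-320.78 kJ


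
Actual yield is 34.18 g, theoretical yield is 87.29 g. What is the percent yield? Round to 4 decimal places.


% yield = 100 * actual / theoretical
% yield = 100 * 34.18 / 87.29
% yield = 39.15683354 %, rounded to 4 dp:

39.1568 %


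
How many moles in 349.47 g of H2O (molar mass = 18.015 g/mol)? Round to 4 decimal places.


n = mass / M
n = 349.47 / 18.015
n = 19.3988343 mol, rounded to 4 dp:

19.3988 mol


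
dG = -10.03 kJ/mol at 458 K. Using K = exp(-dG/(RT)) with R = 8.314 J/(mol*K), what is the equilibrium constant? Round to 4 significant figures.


dG is in kJ/mol; multiply by 1000 to match R in J/(mol*K).
RT = 8.314 * 458 = 3807.812 J/mol
exponent = -dG*1000 / (RT) = -(-10.03*1000) / 3807.812 = 2.63405861
K = exp(2.63405861)
K = 13.930193, rounded to 4 significant figures:

13.93


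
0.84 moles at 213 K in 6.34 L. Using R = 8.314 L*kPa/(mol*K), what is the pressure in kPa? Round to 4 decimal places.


PV = nRT, solve for P = nRT / V.
nRT = 0.84 * 8.314 * 213 = 1487.5409
P = 1487.5409 / 6.34
P = 234.62790221 kPa, rounded to 4 dp:

234.6279 kPa


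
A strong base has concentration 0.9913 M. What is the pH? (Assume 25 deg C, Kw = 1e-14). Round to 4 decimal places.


A strong base dissociates completely, so [OH-] equals the given concentration.
pOH = -log10([OH-]) = -log10(0.9913) = 0.003795
pH = 14 - pOH = 14 - 0.003795
pH = 13.996205, rounded to 4 dp:

13.9962


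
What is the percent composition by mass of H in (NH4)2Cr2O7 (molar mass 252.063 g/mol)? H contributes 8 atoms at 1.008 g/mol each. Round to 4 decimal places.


pct = 100 * (n_elem * M_elem) / M_total
mass_contribution = 8 * 1.008 = 8.064 g/mol
pct = 100 * 8.064 / 252.063
pct = 3.1992002 %, rounded to 4 dp:

3.1992 %


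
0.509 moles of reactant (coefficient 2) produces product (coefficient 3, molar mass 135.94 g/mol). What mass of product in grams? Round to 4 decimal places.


Use the coefficient ratio to convert reactant moles to product moles, then multiply by the product's molar mass.
moles_P = moles_R * (coeff_P / coeff_R) = 0.509 * (3/2) = 0.7635
mass_P = moles_P * M_P = 0.7635 * 135.94
mass_P = 103.79019 g, rounded to 4 dp:

103.7902 g


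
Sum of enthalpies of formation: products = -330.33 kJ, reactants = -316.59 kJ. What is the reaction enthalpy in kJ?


dH_rxn = sum(dH_f products) - sum(dH_f reactants)
dH_rxn = -330.33 - (-316.59)
dH_rxn = -13.74 kJ:

-13.74 kJ


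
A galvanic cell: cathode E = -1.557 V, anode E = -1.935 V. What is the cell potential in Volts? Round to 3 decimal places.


Standard cell potential: E_cell = E_cathode - E_anode.
E_cell = -1.557 - (-1.935)
E_cell = 0.378 V, rounded to 3 dp:

0.378 V


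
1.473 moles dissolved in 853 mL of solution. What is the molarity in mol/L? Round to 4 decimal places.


Convert volume to liters: V_L = V_mL / 1000.
V_L = 853 / 1000 = 0.853 L
M = n / V_L = 1.473 / 0.853
M = 1.72684642 mol/L, rounded to 4 dp:

1.7268 mol/L


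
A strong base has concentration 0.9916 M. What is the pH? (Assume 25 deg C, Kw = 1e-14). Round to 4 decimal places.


A strong base dissociates completely, so [OH-] equals the given concentration.
pOH = -log10([OH-]) = -log10(0.9916) = 0.003663
pH = 14 - pOH = 14 - 0.003663
pH = 13.996337, rounded to 4 dp:

13.9963


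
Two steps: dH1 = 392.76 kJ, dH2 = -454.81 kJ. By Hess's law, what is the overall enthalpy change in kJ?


Hess's law: enthalpy is a state function, so add the step enthalpies.
dH_total = dH1 + dH2 = 392.76 + (-454.81)
dH_total = -62.05 kJ:

-62.05 kJ


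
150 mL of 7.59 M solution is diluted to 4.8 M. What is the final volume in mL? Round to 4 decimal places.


Dilution: M1*V1 = M2*V2, solve for V2.
V2 = M1*V1 / M2
V2 = 7.59 * 150 / 4.8
V2 = 1138.5 / 4.8
V2 = 237.1875 mL, rounded to 4 dp:

237.1875 mL


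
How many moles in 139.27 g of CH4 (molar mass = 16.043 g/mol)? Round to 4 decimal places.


n = mass / M
n = 139.27 / 16.043
n = 8.68104469 mol, rounded to 4 dp:

8.6810 mol


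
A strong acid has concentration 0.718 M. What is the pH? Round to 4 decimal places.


A strong acid dissociates completely, so [H+] equals the given concentration.
pH = -log10([H+]) = -log10(0.718)
pH = 0.14387556, rounded to 4 dp:

0.1439


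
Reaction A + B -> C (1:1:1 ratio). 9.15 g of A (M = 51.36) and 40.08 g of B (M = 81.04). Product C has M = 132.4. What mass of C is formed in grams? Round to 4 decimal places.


Find moles of each reactant; the smaller value is the limiting reagent in a 1:1:1 reaction, so moles_C equals moles of the limiter.
n_A = mass_A / M_A = 9.15 / 51.36 = 0.178154 mol
n_B = mass_B / M_B = 40.08 / 81.04 = 0.494571 mol
Limiting reagent: A (smaller), n_limiting = 0.178154 mol
mass_C = n_limiting * M_C = 0.178154 * 132.4
mass_C = 23.5875896 g, rounded to 4 dp:

23.5876 g


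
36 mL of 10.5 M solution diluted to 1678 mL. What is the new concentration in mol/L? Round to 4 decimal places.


Dilution: M1*V1 = M2*V2, solve for M2.
M2 = M1*V1 / V2
M2 = 10.5 * 36 / 1678
M2 = 378.0 / 1678
M2 = 0.22526818 mol/L, rounded to 4 dp:

0.2253 mol/L


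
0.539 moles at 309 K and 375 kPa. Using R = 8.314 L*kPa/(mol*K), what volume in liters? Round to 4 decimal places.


PV = nRT, solve for V = nRT / P.
nRT = 0.539 * 8.314 * 309 = 1384.705
V = 1384.705 / 375
V = 3.69254667 L, rounded to 4 dp:

3.6925 L


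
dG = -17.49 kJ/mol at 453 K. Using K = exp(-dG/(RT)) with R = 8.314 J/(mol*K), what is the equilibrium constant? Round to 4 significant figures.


dG is in kJ/mol; multiply by 1000 to match R in J/(mol*K).
RT = 8.314 * 453 = 3766.242 J/mol
exponent = -dG*1000 / (RT) = -(-17.49*1000) / 3766.242 = 4.6438864
K = exp(4.6438864)
K = 103.94755, rounded to 4 significant figures:

103.9


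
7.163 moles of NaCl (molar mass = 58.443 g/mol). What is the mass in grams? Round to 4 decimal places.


mass = n * M
mass = 7.163 * 58.443
mass = 418.627209 g, rounded to 4 dp:

418.6272 g


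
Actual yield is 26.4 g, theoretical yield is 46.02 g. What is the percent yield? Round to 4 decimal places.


% yield = 100 * actual / theoretical
% yield = 100 * 26.4 / 46.02
% yield = 57.36636245 %, rounded to 4 dp:

57.3664 %


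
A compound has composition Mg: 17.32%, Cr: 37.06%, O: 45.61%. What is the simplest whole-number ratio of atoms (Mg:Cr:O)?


Assume 100 g of compound, divide each mass% by atomic mass to get moles, then normalize by the smallest to get a raw atom ratio.
Moles per 100 g: Mg: 17.32/24.305 = 0.7126, Cr: 37.06/51.996 = 0.7127, O: 45.61/15.999 = 2.8508
Raw ratio (divide by min = 0.7126): Mg: 1.0, Cr: 1.0, O: 4.001
Multiply by 1 to clear fractions: Mg: 1.0 ~= 1, Cr: 1.0 ~= 1, O: 4.001 ~= 4
Reduce by GCD to get the simplest whole-number ratio:

1:1:4


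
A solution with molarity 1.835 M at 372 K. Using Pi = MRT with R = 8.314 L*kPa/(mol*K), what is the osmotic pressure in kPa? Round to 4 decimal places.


Osmotic pressure (van't Hoff): Pi = M*R*T.
RT = 8.314 * 372 = 3092.808
Pi = 1.835 * 3092.808
Pi = 5675.30268 kPa, rounded to 4 dp:

5675.3027 kPa


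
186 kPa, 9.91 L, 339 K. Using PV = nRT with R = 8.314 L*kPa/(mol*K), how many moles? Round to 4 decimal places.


PV = nRT, solve for n = PV / (RT).
PV = 186 * 9.91 = 1843.26
RT = 8.314 * 339 = 2818.446
n = 1843.26 / 2818.446
n = 0.65399869 mol, rounded to 4 dp:

0.6540 mol


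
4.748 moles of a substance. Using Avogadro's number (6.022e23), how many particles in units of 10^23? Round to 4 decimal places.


N = n * NA, then divide by 1e23 for the requested units.
N / 1e23 = n * 6.022
N / 1e23 = 4.748 * 6.022
N / 1e23 = 28.592456, rounded to 4 dp:

28.5925


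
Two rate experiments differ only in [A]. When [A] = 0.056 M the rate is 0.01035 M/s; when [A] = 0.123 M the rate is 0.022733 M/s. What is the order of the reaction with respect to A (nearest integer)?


Rate is proportional to [A]^n, so rate2/rate1 = ([A]2/[A]1)^n. Take logs to solve for n.
rate2/rate1 = 0.022733 / 0.01035 = 2.1964
[A]2/[A]1 = 0.123 / 0.056 = 2.1964
n = ln(2.1964) / ln(2.1964) = 1.0
Nearest integer order:

1


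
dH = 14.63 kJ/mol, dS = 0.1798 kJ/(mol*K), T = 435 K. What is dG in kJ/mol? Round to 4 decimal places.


Gibbs: dG = dH - T*dS (consistent units, dS already in kJ/(mol*K)).
T*dS = 435 * 0.1798 = 78.213
dG = 14.63 - (78.213)
dG = -63.583 kJ/mol, rounded to 4 dp:

-63.5830 kJ/mol


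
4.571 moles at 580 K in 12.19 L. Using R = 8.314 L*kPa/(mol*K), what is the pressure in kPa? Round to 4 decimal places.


PV = nRT, solve for P = nRT / V.
nRT = 4.571 * 8.314 * 580 = 22041.9105
P = 22041.9105 / 12.19
P = 1808.19610336 kPa, rounded to 4 dp:

1808.1961 kPa


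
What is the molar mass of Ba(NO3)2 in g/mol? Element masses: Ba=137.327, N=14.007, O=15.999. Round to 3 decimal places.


M = sum(count * atomic_mass) over atoms.
M = 1*137.327 + 2*14.007 + 6*15.999
M = 137.327 + 28.014 + 95.994
M = 261.335 g/mol, rounded to 3 dp:

261.335 g/mol


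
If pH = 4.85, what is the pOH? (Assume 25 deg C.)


At 25 deg C, pH + pOH = 14.
pOH = 14 - pH = 14 - 4.85
pOH = 9.15:

9.15


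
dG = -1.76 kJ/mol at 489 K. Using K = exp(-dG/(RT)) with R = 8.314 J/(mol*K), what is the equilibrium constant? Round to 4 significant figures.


dG is in kJ/mol; multiply by 1000 to match R in J/(mol*K).
RT = 8.314 * 489 = 4065.546 J/mol
exponent = -dG*1000 / (RT) = -(-1.76*1000) / 4065.546 = 0.43290618
K = exp(0.43290618)
K = 1.5417316, rounded to 4 significant figures:

1.542


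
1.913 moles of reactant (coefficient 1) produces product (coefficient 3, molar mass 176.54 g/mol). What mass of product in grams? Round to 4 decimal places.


Use the coefficient ratio to convert reactant moles to product moles, then multiply by the product's molar mass.
moles_P = moles_R * (coeff_P / coeff_R) = 1.913 * (3/1) = 5.739
mass_P = moles_P * M_P = 5.739 * 176.54
mass_P = 1013.16306 g, rounded to 4 dp:

1013.1631 g


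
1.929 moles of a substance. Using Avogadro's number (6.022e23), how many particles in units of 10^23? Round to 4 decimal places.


N = n * NA, then divide by 1e23 for the requested units.
N / 1e23 = n * 6.022
N / 1e23 = 1.929 * 6.022
N / 1e23 = 11.616438, rounded to 4 dp:

11.6164


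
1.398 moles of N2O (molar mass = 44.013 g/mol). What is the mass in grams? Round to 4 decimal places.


mass = n * M
mass = 1.398 * 44.013
mass = 61.530174 g, rounded to 4 dp:

61.5302 g


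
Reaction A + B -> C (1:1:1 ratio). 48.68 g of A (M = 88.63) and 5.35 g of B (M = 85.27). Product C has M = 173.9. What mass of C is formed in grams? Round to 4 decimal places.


Find moles of each reactant; the smaller value is the limiting reagent in a 1:1:1 reaction, so moles_C equals moles of the limiter.
n_A = mass_A / M_A = 48.68 / 88.63 = 0.54925 mol
n_B = mass_B / M_B = 5.35 / 85.27 = 0.062742 mol
Limiting reagent: B (smaller), n_limiting = 0.062742 mol
mass_C = n_limiting * M_C = 0.062742 * 173.9
mass_C = 10.9108338 g, rounded to 4 dp:

10.9108 g


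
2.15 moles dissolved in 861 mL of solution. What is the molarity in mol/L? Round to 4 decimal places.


Convert volume to liters: V_L = V_mL / 1000.
V_L = 861 / 1000 = 0.861 L
M = n / V_L = 2.15 / 0.861
M = 2.4970964 mol/L, rounded to 4 dp:

2.4971 mol/L


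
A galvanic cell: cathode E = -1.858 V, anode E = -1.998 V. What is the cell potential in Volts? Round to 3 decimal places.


Standard cell potential: E_cell = E_cathode - E_anode.
E_cell = -1.858 - (-1.998)
E_cell = 0.14 V, rounded to 3 dp:

0.140 V


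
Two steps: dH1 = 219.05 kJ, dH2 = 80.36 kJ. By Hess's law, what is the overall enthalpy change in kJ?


Hess's law: enthalpy is a state function, so add the step enthalpies.
dH_total = dH1 + dH2 = 219.05 + (80.36)
dH_total = 299.41 kJ:

299.41 kJ


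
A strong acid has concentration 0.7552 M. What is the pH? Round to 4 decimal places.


A strong acid dissociates completely, so [H+] equals the given concentration.
pH = -log10([H+]) = -log10(0.7552)
pH = 0.12193802, rounded to 4 dp:

0.1219


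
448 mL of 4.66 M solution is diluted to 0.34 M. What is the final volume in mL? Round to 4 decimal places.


Dilution: M1*V1 = M2*V2, solve for V2.
V2 = M1*V1 / M2
V2 = 4.66 * 448 / 0.34
V2 = 2087.68 / 0.34
V2 = 6140.23529412 mL, rounded to 4 dp:

6140.2353 mL


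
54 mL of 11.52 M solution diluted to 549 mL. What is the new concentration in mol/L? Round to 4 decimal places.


Dilution: M1*V1 = M2*V2, solve for M2.
M2 = M1*V1 / V2
M2 = 11.52 * 54 / 549
M2 = 622.08 / 549
M2 = 1.13311475 mol/L, rounded to 4 dp:

1.1331 mol/L


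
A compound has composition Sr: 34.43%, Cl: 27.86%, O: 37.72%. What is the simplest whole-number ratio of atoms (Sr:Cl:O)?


Assume 100 g of compound, divide each mass% by atomic mass to get moles, then normalize by the smallest to get a raw atom ratio.
Moles per 100 g: Sr: 34.43/87.62 = 0.3929, Cl: 27.86/35.453 = 0.7858, O: 37.72/15.999 = 2.3576
Raw ratio (divide by min = 0.3929): Sr: 1.0, Cl: 2.0, O: 6.0
Multiply by 1 to clear fractions: Sr: 1.0 ~= 1, Cl: 2.0 ~= 2, O: 6.0 ~= 6
Reduce by GCD to get the simplest whole-number ratio:

1:2:6


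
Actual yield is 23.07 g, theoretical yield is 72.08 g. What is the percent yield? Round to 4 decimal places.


% yield = 100 * actual / theoretical
% yield = 100 * 23.07 / 72.08
% yield = 32.00610433 %, rounded to 4 dp:

32.0061 %


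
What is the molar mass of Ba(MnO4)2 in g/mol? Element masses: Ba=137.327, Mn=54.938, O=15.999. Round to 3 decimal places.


M = sum(count * atomic_mass) over atoms.
M = 1*137.327 + 2*54.938 + 8*15.999
M = 137.327 + 109.876 + 127.992
M = 375.195 g/mol, rounded to 3 dp:

375.195 g/mol


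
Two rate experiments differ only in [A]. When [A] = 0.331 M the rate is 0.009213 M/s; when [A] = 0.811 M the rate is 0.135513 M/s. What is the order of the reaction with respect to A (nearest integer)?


Rate is proportional to [A]^n, so rate2/rate1 = ([A]2/[A]1)^n. Take logs to solve for n.
rate2/rate1 = 0.135513 / 0.009213 = 14.7089
[A]2/[A]1 = 0.811 / 0.331 = 2.4502
n = ln(14.7089) / ln(2.4502) = 3.0
Nearest integer order:

3


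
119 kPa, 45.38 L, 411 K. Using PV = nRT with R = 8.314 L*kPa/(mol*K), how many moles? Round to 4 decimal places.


PV = nRT, solve for n = PV / (RT).
PV = 119 * 45.38 = 5400.22
RT = 8.314 * 411 = 3417.054
n = 5400.22 / 3417.054
n = 1.58037303 mol, rounded to 4 dp:

1.5804 mol


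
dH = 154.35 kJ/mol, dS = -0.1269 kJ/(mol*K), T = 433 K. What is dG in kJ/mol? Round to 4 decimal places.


Gibbs: dG = dH - T*dS (consistent units, dS already in kJ/(mol*K)).
T*dS = 433 * -0.1269 = -54.9477
dG = 154.35 - (-54.9477)
dG = 209.2977 kJ/mol, rounded to 4 dp:

209.2977 kJ/mol


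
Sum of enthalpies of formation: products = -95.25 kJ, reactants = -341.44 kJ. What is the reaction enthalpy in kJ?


dH_rxn = sum(dH_f products) - sum(dH_f reactants)
dH_rxn = -95.25 - (-341.44)
dH_rxn = 246.19 kJ:

246.19 kJ


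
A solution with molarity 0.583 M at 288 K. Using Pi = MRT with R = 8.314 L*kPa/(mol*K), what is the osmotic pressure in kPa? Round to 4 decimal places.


Osmotic pressure (van't Hoff): Pi = M*R*T.
RT = 8.314 * 288 = 2394.432
Pi = 0.583 * 2394.432
Pi = 1395.953856 kPa, rounded to 4 dp:

1395.9539 kPa


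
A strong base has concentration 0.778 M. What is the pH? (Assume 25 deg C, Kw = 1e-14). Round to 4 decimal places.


A strong base dissociates completely, so [OH-] equals the given concentration.
pOH = -log10([OH-]) = -log10(0.778) = 0.10902
pH = 14 - pOH = 14 - 0.10902
pH = 13.89098, rounded to 4 dp:

13.8910


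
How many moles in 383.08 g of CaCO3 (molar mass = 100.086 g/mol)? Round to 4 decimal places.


n = mass / M
n = 383.08 / 100.086
n = 3.82750834 mol, rounded to 4 dp:

3.8275 mol


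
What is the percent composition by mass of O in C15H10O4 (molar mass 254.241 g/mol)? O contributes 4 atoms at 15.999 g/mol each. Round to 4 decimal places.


pct = 100 * (n_elem * M_elem) / M_total
mass_contribution = 4 * 15.999 = 63.996 g/mol
pct = 100 * 63.996 / 254.241
pct = 25.1713925 %, rounded to 4 dp:

25.1714 %


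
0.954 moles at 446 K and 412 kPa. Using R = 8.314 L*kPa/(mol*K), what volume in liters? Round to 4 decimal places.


PV = nRT, solve for V = nRT / P.
nRT = 0.954 * 8.314 * 446 = 3537.474
V = 3537.474 / 412
V = 8.58610194 L, rounded to 4 dp:

8.5861 L


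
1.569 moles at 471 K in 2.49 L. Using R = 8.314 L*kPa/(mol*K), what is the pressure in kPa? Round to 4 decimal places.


PV = nRT, solve for P = nRT / V.
nRT = 1.569 * 8.314 * 471 = 6144.0377
P = 6144.0377 / 2.49
P = 2467.48502008 kPa, rounded to 4 dp:

2467.4850 kPa


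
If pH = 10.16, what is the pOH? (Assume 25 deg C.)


At 25 deg C, pH + pOH = 14.
pOH = 14 - pH = 14 - 10.16
pOH = 3.84:

3.84


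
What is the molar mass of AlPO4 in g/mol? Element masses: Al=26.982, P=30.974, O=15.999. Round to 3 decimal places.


M = sum(count * atomic_mass) over atoms.
M = 1*26.982 + 1*30.974 + 4*15.999
M = 26.982 + 30.974 + 63.996
M = 121.952 g/mol, rounded to 3 dp:

121.952 g/mol


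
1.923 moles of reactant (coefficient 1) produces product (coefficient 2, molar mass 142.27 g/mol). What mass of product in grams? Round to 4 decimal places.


Use the coefficient ratio to convert reactant moles to product moles, then multiply by the product's molar mass.
moles_P = moles_R * (coeff_P / coeff_R) = 1.923 * (2/1) = 3.846
mass_P = moles_P * M_P = 3.846 * 142.27
mass_P = 547.17042 g, rounded to 4 dp:

547.1704 g


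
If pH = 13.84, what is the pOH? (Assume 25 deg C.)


At 25 deg C, pH + pOH = 14.
pOH = 14 - pH = 14 - 13.84
pOH = 0.16:

0.16


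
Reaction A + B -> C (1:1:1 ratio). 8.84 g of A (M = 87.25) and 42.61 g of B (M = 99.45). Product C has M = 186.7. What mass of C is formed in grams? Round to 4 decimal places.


Find moles of each reactant; the smaller value is the limiting reagent in a 1:1:1 reaction, so moles_C equals moles of the limiter.
n_A = mass_A / M_A = 8.84 / 87.25 = 0.101318 mol
n_B = mass_B / M_B = 42.61 / 99.45 = 0.428457 mol
Limiting reagent: A (smaller), n_limiting = 0.101318 mol
mass_C = n_limiting * M_C = 0.101318 * 186.7
mass_C = 18.9160706 g, rounded to 4 dp:

18.9161 g


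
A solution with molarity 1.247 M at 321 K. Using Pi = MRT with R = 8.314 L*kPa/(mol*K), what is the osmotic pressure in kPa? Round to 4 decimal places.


Osmotic pressure (van't Hoff): Pi = M*R*T.
RT = 8.314 * 321 = 2668.794
Pi = 1.247 * 2668.794
Pi = 3327.986118 kPa, rounded to 4 dp:

3327.9861 kPa


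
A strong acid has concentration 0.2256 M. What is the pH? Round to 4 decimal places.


A strong acid dissociates completely, so [H+] equals the given concentration.
pH = -log10([H+]) = -log10(0.2256)
pH = 0.6466609, rounded to 4 dp:

0.6467


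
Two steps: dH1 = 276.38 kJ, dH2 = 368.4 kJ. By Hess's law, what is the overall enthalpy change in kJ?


Hess's law: enthalpy is a state function, so add the step enthalpies.
dH_total = dH1 + dH2 = 276.38 + (368.4)
dH_total = 644.78 kJ:

644.78 kJ


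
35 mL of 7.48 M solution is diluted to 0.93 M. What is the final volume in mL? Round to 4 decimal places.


Dilution: M1*V1 = M2*V2, solve for V2.
V2 = M1*V1 / M2
V2 = 7.48 * 35 / 0.93
V2 = 261.8 / 0.93
V2 = 281.50537634 mL, rounded to 4 dp:

281.5054 mL


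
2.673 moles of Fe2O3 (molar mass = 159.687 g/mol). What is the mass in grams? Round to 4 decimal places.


mass = n * M
mass = 2.673 * 159.687
mass = 426.843351 g, rounded to 4 dp:

426.8434 g


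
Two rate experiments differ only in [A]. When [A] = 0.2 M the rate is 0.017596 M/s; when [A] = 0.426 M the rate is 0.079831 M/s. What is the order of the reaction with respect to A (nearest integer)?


Rate is proportional to [A]^n, so rate2/rate1 = ([A]2/[A]1)^n. Take logs to solve for n.
rate2/rate1 = 0.079831 / 0.017596 = 4.5369
[A]2/[A]1 = 0.426 / 0.2 = 2.13
n = ln(4.5369) / ln(2.13) = 2.0
Nearest integer order:

2


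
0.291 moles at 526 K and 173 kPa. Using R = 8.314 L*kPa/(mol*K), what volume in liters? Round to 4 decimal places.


PV = nRT, solve for V = nRT / P.
nRT = 0.291 * 8.314 * 526 = 1272.5907
V = 1272.5907 / 173
V = 7.35601561 L, rounded to 4 dp:

7.3560 L


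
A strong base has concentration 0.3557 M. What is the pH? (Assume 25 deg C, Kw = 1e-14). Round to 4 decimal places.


A strong base dissociates completely, so [OH-] equals the given concentration.
pOH = -log10([OH-]) = -log10(0.3557) = 0.448916
pH = 14 - pOH = 14 - 0.448916
pH = 13.551084, rounded to 4 dp:

13.5511


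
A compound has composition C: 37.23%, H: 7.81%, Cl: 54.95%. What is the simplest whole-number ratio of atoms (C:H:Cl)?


Assume 100 g of compound, divide each mass% by atomic mass to get moles, then normalize by the smallest to get a raw atom ratio.
Moles per 100 g: C: 37.23/12.011 = 3.0997, H: 7.81/1.008 = 7.748, Cl: 54.95/35.453 = 1.5499
Raw ratio (divide by min = 1.5499): C: 2.0, H: 4.999, Cl: 1.0
Multiply by 1 to clear fractions: C: 2.0 ~= 2, H: 4.999 ~= 5, Cl: 1.0 ~= 1
Reduce by GCD to get the simplest whole-number ratio:

2:5:1


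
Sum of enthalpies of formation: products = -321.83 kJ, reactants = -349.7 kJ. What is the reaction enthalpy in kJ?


dH_rxn = sum(dH_f products) - sum(dH_f reactants)
dH_rxn = -321.83 - (-349.7)
dH_rxn = 27.87 kJ:

27.87 kJ


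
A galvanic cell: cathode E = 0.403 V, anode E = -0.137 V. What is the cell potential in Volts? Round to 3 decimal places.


Standard cell potential: E_cell = E_cathode - E_anode.
E_cell = 0.403 - (-0.137)
E_cell = 0.54 V, rounded to 3 dp:

0.540 V


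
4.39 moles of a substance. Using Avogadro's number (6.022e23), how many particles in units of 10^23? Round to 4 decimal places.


N = n * NA, then divide by 1e23 for the requested units.
N / 1e23 = n * 6.022
N / 1e23 = 4.39 * 6.022
N / 1e23 = 26.43658, rounded to 4 dp:

26.4366


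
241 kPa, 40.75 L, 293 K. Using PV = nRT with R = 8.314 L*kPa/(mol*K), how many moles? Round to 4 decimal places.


PV = nRT, solve for n = PV / (RT).
PV = 241 * 40.75 = 9820.75
RT = 8.314 * 293 = 2436.002
n = 9820.75 / 2436.002
n = 4.03150326 mol, rounded to 4 dp:

4.0315 mol


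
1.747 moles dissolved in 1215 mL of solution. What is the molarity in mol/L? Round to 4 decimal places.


Convert volume to liters: V_L = V_mL / 1000.
V_L = 1215 / 1000 = 1.215 L
M = n / V_L = 1.747 / 1.215
M = 1.43786008 mol/L, rounded to 4 dp:

1.4379 mol/L


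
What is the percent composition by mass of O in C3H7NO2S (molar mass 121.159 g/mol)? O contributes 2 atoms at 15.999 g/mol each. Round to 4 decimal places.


pct = 100 * (n_elem * M_elem) / M_total
mass_contribution = 2 * 15.999 = 31.998 g/mol
pct = 100 * 31.998 / 121.159
pct = 26.40992415 %, rounded to 4 dp:

26.4099 %


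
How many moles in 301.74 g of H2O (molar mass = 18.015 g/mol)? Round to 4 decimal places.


n = mass / M
n = 301.74 / 18.015
n = 16.74937552 mol, rounded to 4 dp:

16.7494 mol


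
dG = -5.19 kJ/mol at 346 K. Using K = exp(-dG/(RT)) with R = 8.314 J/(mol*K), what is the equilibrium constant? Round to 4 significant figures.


dG is in kJ/mol; multiply by 1000 to match R in J/(mol*K).
RT = 8.314 * 346 = 2876.644 J/mol
exponent = -dG*1000 / (RT) = -(-5.19*1000) / 2876.644 = 1.80418571
K = exp(1.80418571)
K = 6.0750226, rounded to 4 significant figures:

6.075


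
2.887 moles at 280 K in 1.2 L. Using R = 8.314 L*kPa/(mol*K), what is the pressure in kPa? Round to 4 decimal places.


PV = nRT, solve for P = nRT / V.
nRT = 2.887 * 8.314 * 280 = 6720.705
P = 6720.705 / 1.2
P = 5600.5875 kPa, rounded to 4 dp:

5600.5875 kPa


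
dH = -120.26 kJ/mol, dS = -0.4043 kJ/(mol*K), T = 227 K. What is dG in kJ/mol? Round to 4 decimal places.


Gibbs: dG = dH - T*dS (consistent units, dS already in kJ/(mol*K)).
T*dS = 227 * -0.4043 = -91.7761
dG = -120.26 - (-91.7761)
dG = -28.4839 kJ/mol, rounded to 4 dp:

-28.4839 kJ/mol


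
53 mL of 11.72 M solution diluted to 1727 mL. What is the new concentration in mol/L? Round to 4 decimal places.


Dilution: M1*V1 = M2*V2, solve for M2.
M2 = M1*V1 / V2
M2 = 11.72 * 53 / 1727
M2 = 621.16 / 1727
M2 = 0.35967574 mol/L, rounded to 4 dp:

0.3597 mol/L


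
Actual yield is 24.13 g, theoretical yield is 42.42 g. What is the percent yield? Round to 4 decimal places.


% yield = 100 * actual / theoretical
% yield = 100 * 24.13 / 42.42
% yield = 56.8835455 %, rounded to 4 dp:

56.8835 %


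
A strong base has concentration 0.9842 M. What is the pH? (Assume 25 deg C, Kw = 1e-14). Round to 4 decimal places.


A strong base dissociates completely, so [OH-] equals the given concentration.
pOH = -log10([OH-]) = -log10(0.9842) = 0.006917
pH = 14 - pOH = 14 - 0.006917
pH = 13.993083, rounded to 4 dp:

13.9931


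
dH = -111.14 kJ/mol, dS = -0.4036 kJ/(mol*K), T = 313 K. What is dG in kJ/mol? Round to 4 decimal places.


Gibbs: dG = dH - T*dS (consistent units, dS already in kJ/(mol*K)).
T*dS = 313 * -0.4036 = -126.3268
dG = -111.14 - (-126.3268)
dG = 15.1868 kJ/mol, rounded to 4 dp:

15.1868 kJ/mol


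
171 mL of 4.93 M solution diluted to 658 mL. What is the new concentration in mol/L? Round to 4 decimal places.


Dilution: M1*V1 = M2*V2, solve for M2.
M2 = M1*V1 / V2
M2 = 4.93 * 171 / 658
M2 = 843.03 / 658
M2 = 1.28120061 mol/L, rounded to 4 dp:

1.2812 mol/L


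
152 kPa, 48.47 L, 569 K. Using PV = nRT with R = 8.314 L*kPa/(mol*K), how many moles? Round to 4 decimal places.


PV = nRT, solve for n = PV / (RT).
PV = 152 * 48.47 = 7367.44
RT = 8.314 * 569 = 4730.666
n = 7367.44 / 4730.666
n = 1.55737902 mol, rounded to 4 dp:

1.5574 mol


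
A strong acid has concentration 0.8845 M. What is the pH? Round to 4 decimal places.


A strong acid dissociates completely, so [H+] equals the given concentration.
pH = -log10([H+]) = -log10(0.8845)
pH = 0.05330216, rounded to 4 dp:

0.0533


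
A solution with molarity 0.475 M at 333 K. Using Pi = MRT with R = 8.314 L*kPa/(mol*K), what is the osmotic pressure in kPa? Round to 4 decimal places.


Osmotic pressure (van't Hoff): Pi = M*R*T.
RT = 8.314 * 333 = 2768.562
Pi = 0.475 * 2768.562
Pi = 1315.06695 kPa, rounded to 4 dp:

1315.0670 kPa


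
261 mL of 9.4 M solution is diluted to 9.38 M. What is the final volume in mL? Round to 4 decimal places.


Dilution: M1*V1 = M2*V2, solve for V2.
V2 = M1*V1 / M2
V2 = 9.4 * 261 / 9.38
V2 = 2453.4 / 9.38
V2 = 261.5565032 mL, rounded to 4 dp:

261.5565 mL


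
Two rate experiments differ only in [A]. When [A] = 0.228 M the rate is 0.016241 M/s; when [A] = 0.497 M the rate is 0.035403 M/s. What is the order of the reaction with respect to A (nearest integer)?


Rate is proportional to [A]^n, so rate2/rate1 = ([A]2/[A]1)^n. Take logs to solve for n.
rate2/rate1 = 0.035403 / 0.016241 = 2.1799
[A]2/[A]1 = 0.497 / 0.228 = 2.1798
n = ln(2.1799) / ln(2.1798) = 1.0
Nearest integer order:

1


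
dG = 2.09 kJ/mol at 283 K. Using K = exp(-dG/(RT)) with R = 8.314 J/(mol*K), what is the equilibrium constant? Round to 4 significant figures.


dG is in kJ/mol; multiply by 1000 to match R in J/(mol*K).
RT = 8.314 * 283 = 2352.862 J/mol
exponent = -dG*1000 / (RT) = -(2.09*1000) / 2352.862 = -0.88827989
K = exp(-0.88827989)
K = 0.41136273, rounded to 4 significant figures:

0.4114


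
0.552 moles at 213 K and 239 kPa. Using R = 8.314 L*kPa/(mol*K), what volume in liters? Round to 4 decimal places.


PV = nRT, solve for V = nRT / P.
nRT = 0.552 * 8.314 * 213 = 977.5269
V = 977.5269 / 239
V = 4.09007071 L, rounded to 4 dp:

4.0901 L


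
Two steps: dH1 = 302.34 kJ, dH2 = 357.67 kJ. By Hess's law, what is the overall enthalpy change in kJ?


Hess's law: enthalpy is a state function, so add the step enthalpies.
dH_total = dH1 + dH2 = 302.34 + (357.67)
dH_total = 660.01 kJ:

660.01 kJ


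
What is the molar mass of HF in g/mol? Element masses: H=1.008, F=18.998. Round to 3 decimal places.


M = sum(count * atomic_mass) over atoms.
M = 1*1.008 + 1*18.998
M = 1.008 + 18.998
M = 20.006 g/mol, rounded to 3 dp:

20.006 g/mol


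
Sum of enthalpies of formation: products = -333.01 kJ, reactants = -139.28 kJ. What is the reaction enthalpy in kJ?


dH_rxn = sum(dH_f products) - sum(dH_f reactants)
dH_rxn = -333.01 - (-139.28)
dH_rxn = -193.73 kJ:

-193.73 kJ


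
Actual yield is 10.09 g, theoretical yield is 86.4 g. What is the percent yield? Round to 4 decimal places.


% yield = 100 * actual / theoretical
% yield = 100 * 10.09 / 86.4
% yield = 11.67824074 %, rounded to 4 dp:

11.6782 %


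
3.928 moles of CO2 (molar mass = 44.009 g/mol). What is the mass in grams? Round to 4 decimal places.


mass = n * M
mass = 3.928 * 44.009
mass = 172.867352 g, rounded to 4 dp:

172.8674 g


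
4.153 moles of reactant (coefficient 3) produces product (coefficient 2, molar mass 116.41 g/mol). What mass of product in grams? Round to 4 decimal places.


Use the coefficient ratio to convert reactant moles to product moles, then multiply by the product's molar mass.
moles_P = moles_R * (coeff_P / coeff_R) = 4.153 * (2/3) = 2.768667
mass_P = moles_P * M_P = 2.768667 * 116.41
mass_P = 322.30052547 g, rounded to 4 dp:

322.3005 g


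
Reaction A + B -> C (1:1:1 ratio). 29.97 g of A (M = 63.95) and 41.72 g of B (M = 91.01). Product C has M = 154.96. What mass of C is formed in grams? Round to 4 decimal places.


Find moles of each reactant; the smaller value is the limiting reagent in a 1:1:1 reaction, so moles_C equals moles of the limiter.
n_A = mass_A / M_A = 29.97 / 63.95 = 0.468647 mol
n_B = mass_B / M_B = 41.72 / 91.01 = 0.458411 mol
Limiting reagent: B (smaller), n_limiting = 0.458411 mol
mass_C = n_limiting * M_C = 0.458411 * 154.96
mass_C = 71.03536856 g, rounded to 4 dp:

71.0354 g


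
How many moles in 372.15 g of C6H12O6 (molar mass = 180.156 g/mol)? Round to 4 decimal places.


n = mass / M
n = 372.15 / 180.156
n = 2.06570972 mol, rounded to 4 dp:

2.0657 mol


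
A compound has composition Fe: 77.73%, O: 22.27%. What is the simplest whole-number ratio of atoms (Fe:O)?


Assume 100 g of compound, divide each mass% by atomic mass to get moles, then normalize by the smallest to get a raw atom ratio.
Moles per 100 g: Fe: 77.73/55.845 = 1.3919, O: 22.27/15.999 = 1.392
Raw ratio (divide by min = 1.3919): Fe: 1.0, O: 1.0
Multiply by 1 to clear fractions: Fe: 1.0 ~= 1, O: 1.0 ~= 1
Reduce by GCD to get the simplest whole-number ratio:

1:1


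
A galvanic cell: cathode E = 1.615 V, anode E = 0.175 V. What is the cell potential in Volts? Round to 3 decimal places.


Standard cell potential: E_cell = E_cathode - E_anode.
E_cell = 1.615 - (0.175)
E_cell = 1.44 V, rounded to 3 dp:

1.440 V


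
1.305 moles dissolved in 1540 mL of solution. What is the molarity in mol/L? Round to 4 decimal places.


Convert volume to liters: V_L = V_mL / 1000.
V_L = 1540 / 1000 = 1.54 L
M = n / V_L = 1.305 / 1.54
M = 0.8474026 mol/L, rounded to 4 dp:

0.8474 mol/L


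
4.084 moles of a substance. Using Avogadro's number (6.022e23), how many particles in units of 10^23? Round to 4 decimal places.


N = n * NA, then divide by 1e23 for the requested units.
N / 1e23 = n * 6.022
N / 1e23 = 4.084 * 6.022
N / 1e23 = 24.593848, rounded to 4 dp:

24.5938


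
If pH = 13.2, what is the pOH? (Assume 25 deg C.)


At 25 deg C, pH + pOH = 14.
pOH = 14 - pH = 14 - 13.2
pOH = 0.8:

0.80


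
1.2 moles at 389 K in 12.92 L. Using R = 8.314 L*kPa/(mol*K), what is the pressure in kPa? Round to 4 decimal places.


PV = nRT, solve for P = nRT / V.
nRT = 1.2 * 8.314 * 389 = 3880.9752
P = 3880.9752 / 12.92
P = 300.3850774 kPa, rounded to 4 dp:

300.3851 kPa


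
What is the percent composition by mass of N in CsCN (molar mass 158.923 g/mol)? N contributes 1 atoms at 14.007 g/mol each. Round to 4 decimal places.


pct = 100 * (n_elem * M_elem) / M_total
mass_contribution = 1 * 14.007 = 14.007 g/mol
pct = 100 * 14.007 / 158.923
pct = 8.81370223 %, rounded to 4 dp:

8.8137 %


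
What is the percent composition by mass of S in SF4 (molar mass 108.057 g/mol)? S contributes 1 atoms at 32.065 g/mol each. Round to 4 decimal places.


pct = 100 * (n_elem * M_elem) / M_total
mass_contribution = 1 * 32.065 = 32.065 g/mol
pct = 100 * 32.065 / 108.057
pct = 29.67415346 %, rounded to 4 dp:

29.6742 %


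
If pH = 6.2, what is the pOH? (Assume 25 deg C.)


At 25 deg C, pH + pOH = 14.
pOH = 14 - pH = 14 - 6.2
pOH = 7.8:

7.80


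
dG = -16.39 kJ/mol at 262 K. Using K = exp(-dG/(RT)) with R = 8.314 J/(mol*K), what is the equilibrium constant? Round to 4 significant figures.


dG is in kJ/mol; multiply by 1000 to match R in J/(mol*K).
RT = 8.314 * 262 = 2178.268 J/mol
exponent = -dG*1000 / (RT) = -(-16.39*1000) / 2178.268 = 7.52432667
K = exp(7.52432667)
K = 1852.5654, rounded to 4 significant figures:

1853


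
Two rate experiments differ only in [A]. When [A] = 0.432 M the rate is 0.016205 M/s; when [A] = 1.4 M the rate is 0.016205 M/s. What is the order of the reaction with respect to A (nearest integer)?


Rate is proportional to [A]^n, so rate2/rate1 = ([A]2/[A]1)^n. Take logs to solve for n.
rate2/rate1 = 0.016205 / 0.016205 = 1.0
[A]2/[A]1 = 1.4 / 0.432 = 3.2407
n = ln(1.0) / ln(3.2407) = 0.0
Nearest integer order:

0


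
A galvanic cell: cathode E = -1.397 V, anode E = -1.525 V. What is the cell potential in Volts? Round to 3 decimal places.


Standard cell potential: E_cell = E_cathode - E_anode.
E_cell = -1.397 - (-1.525)
E_cell = 0.128 V, rounded to 3 dp:

0.128 V


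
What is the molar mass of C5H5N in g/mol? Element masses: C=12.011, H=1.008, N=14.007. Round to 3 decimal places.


M = sum(count * atomic_mass) over atoms.
M = 5*12.011 + 5*1.008 + 1*14.007
M = 60.055 + 5.04 + 14.007
M = 79.102 g/mol, rounded to 3 dp:

79.102 g/mol


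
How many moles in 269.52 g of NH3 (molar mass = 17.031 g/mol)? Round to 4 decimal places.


n = mass / M
n = 269.52 / 17.031
n = 15.82525982 mol, rounded to 4 dp:

15.8253 mol


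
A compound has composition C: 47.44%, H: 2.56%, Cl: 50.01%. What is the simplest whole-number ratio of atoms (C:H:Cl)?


Assume 100 g of compound, divide each mass% by atomic mass to get moles, then normalize by the smallest to get a raw atom ratio.
Moles per 100 g: C: 47.44/12.011 = 3.9497, H: 2.56/1.008 = 2.5397, Cl: 50.01/35.453 = 1.4106
Raw ratio (divide by min = 1.4106): C: 2.8, H: 1.8, Cl: 1.0
Multiply by 5 to clear fractions: C: 14.0 ~= 14, H: 9.002 ~= 9, Cl: 5.0 ~= 5
Reduce by GCD to get the simplest whole-number ratio:

14:9:5


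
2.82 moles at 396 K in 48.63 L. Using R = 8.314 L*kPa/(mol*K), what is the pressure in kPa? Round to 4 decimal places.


PV = nRT, solve for P = nRT / V.
nRT = 2.82 * 8.314 * 396 = 9284.4101
P = 9284.4101 / 48.63
P = 190.91939338 kPa, rounded to 4 dp:

190.9194 kPa


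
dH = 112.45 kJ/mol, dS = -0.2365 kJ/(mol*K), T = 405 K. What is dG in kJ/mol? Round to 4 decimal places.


Gibbs: dG = dH - T*dS (consistent units, dS already in kJ/(mol*K)).
T*dS = 405 * -0.2365 = -95.7825
dG = 112.45 - (-95.7825)
dG = 208.2325 kJ/mol, rounded to 4 dp:

208.2325 kJ/mol


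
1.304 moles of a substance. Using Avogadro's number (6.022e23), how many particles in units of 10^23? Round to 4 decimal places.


N = n * NA, then divide by 1e23 for the requested units.
N / 1e23 = n * 6.022
N / 1e23 = 1.304 * 6.022
N / 1e23 = 7.852688, rounded to 4 dp:

7.8527


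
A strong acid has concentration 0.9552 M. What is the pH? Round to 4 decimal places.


A strong acid dissociates completely, so [H+] equals the given concentration.
pH = -log10([H+]) = -log10(0.9552)
pH = 0.01990569, rounded to 4 dp:

0.0199


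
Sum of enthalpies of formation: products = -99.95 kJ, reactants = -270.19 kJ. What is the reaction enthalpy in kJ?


dH_rxn = sum(dH_f products) - sum(dH_f reactants)
dH_rxn = -99.95 - (-270.19)
dH_rxn = 170.24 kJ:

170.24 kJ


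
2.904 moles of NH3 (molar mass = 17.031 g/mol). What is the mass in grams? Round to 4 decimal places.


mass = n * M
mass = 2.904 * 17.031
mass = 49.458024 g, rounded to 4 dp:

49.4580 g


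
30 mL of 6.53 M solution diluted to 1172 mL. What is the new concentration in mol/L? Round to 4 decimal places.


Dilution: M1*V1 = M2*V2, solve for M2.
M2 = M1*V1 / V2
M2 = 6.53 * 30 / 1172
M2 = 195.9 / 1172
M2 = 0.16715017 mol/L, rounded to 4 dp:

0.1672 mol/L


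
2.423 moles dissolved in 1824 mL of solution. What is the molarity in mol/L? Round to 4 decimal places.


Convert volume to liters: V_L = V_mL / 1000.
V_L = 1824 / 1000 = 1.824 L
M = n / V_L = 2.423 / 1.824
M = 1.32839912 mol/L, rounded to 4 dp:

1.3284 mol/L


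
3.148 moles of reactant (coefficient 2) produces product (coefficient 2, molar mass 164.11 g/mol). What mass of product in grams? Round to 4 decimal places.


Use the coefficient ratio to convert reactant moles to product moles, then multiply by the product's molar mass.
moles_P = moles_R * (coeff_P / coeff_R) = 3.148 * (2/2) = 3.148
mass_P = moles_P * M_P = 3.148 * 164.11
mass_P = 516.61828 g, rounded to 4 dp:

516.6183 g


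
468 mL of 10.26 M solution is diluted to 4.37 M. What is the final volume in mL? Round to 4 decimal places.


Dilution: M1*V1 = M2*V2, solve for V2.
V2 = M1*V1 / M2
V2 = 10.26 * 468 / 4.37
V2 = 4801.68 / 4.37
V2 = 1098.7826087 mL, rounded to 4 dp:

1098.7826 mL


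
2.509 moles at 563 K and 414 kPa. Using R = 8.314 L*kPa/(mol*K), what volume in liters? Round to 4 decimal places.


PV = nRT, solve for V = nRT / P.
nRT = 2.509 * 8.314 * 563 = 11744.082
V = 11744.082 / 414
V = 28.36734783 L, rounded to 4 dp:

28.3673 L


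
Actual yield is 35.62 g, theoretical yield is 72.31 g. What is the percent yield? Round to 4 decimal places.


% yield = 100 * actual / theoretical
% yield = 100 * 35.62 / 72.31
% yield = 49.26013 %, rounded to 4 dp:

49.2601 %


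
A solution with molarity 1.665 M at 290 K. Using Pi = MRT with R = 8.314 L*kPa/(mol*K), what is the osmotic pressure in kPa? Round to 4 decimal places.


Osmotic pressure (van't Hoff): Pi = M*R*T.
RT = 8.314 * 290 = 2411.06
Pi = 1.665 * 2411.06
Pi = 4014.4149 kPa, rounded to 4 dp:

4014.4149 kPa


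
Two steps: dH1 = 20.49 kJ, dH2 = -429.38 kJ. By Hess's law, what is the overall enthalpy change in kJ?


Hess's law: enthalpy is a state function, so add the step enthalpies.
dH_total = dH1 + dH2 = 20.49 + (-429.38)
dH_total = -408.89 kJ:

-408.89 kJ


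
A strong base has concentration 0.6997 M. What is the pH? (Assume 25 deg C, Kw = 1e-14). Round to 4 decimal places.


A strong base dissociates completely, so [OH-] equals the given concentration.
pOH = -log10([OH-]) = -log10(0.6997) = 0.155088
pH = 14 - pOH = 14 - 0.155088
pH = 13.844912, rounded to 4 dp:

13.8449


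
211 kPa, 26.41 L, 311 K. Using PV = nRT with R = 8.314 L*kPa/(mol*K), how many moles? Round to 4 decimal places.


PV = nRT, solve for n = PV / (RT).
PV = 211 * 26.41 = 5572.51
RT = 8.314 * 311 = 2585.654
n = 5572.51 / 2585.654
n = 2.15516461 mol, rounded to 4 dp:

2.1552 mol


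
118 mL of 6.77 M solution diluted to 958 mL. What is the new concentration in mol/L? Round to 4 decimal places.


Dilution: M1*V1 = M2*V2, solve for M2.
M2 = M1*V1 / V2
M2 = 6.77 * 118 / 958
M2 = 798.86 / 958
M2 = 0.83388309 mol/L, rounded to 4 dp:

0.8339 mol/L
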